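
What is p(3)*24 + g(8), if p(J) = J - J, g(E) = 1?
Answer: 1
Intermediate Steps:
p(J) = 0
p(3)*24 + g(8) = 0*24 + 1 = 0 + 1 = 1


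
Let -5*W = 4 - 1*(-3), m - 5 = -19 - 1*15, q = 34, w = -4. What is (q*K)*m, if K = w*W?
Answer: -27608/5 ≈ -5521.6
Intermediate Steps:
m = -29 (m = 5 + (-19 - 1*15) = 5 + (-19 - 15) = 5 - 34 = -29)
W = -7/5 (W = -(4 - 1*(-3))/5 = -(4 + 3)/5 = -⅕*7 = -7/5 ≈ -1.4000)
K = 28/5 (K = -4*(-7/5) = 28/5 ≈ 5.6000)
(q*K)*m = (34*(28/5))*(-29) = (952/5)*(-29) = -27608/5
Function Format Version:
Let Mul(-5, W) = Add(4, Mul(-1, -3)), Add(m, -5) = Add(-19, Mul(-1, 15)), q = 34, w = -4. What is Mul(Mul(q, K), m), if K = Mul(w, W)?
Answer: Rational(-27608, 5) ≈ -5521.6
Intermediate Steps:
m = -29 (m = Add(5, Add(-19, Mul(-1, 15))) = Add(5, Add(-19, -15)) = Add(5, -34) = -29)
W = Rational(-7, 5) (W = Mul(Rational(-1, 5), Add(4, Mul(-1, -3))) = Mul(Rational(-1, 5), Add(4, 3)) = Mul(Rational(-1, 5), 7) = Rational(-7, 5) ≈ -1.4000)
K = Rational(28, 5) (K = Mul(-4, Rational(-7, 5)) = Rational(28, 5) ≈ 5.6000)
Mul(Mul(q, K), m) = Mul(Mul(34, Rational(28, 5)), -29) = Mul(Rational(952, 5), -29) = Rational(-27608, 5)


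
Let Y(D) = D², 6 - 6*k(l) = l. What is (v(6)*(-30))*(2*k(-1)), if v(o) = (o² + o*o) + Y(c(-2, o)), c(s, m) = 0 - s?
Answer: -5320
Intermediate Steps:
k(l) = 1 - l/6
c(s, m) = -s
v(o) = 4 + 2*o² (v(o) = (o² + o*o) + (-1*(-2))² = (o² + o²) + 2² = 2*o² + 4 = 4 + 2*o²)
(v(6)*(-30))*(2*k(-1)) = ((4 + 2*6²)*(-30))*(2*(1 - ⅙*(-1))) = ((4 + 2*36)*(-30))*(2*(1 + ⅙)) = ((4 + 72)*(-30))*(2*(7/6)) = (76*(-30))*(7/3) = -2280*7/3 = -5320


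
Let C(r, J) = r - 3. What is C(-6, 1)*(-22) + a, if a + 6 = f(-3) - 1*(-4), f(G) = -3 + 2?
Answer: 195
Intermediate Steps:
f(G) = -1
C(r, J) = -3 + r
a = -3 (a = -6 + (-1 - 1*(-4)) = -6 + (-1 + 4) = -6 + 3 = -3)
C(-6, 1)*(-22) + a = (-3 - 6)*(-22) - 3 = -9*(-22) - 3 = 198 - 3 = 195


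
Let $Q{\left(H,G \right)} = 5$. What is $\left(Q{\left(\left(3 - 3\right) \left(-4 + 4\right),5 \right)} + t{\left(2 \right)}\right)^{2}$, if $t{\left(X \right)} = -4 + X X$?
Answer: $25$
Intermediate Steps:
$t{\left(X \right)} = -4 + X^{2}$
$\left(Q{\left(\left(3 - 3\right) \left(-4 + 4\right),5 \right)} + t{\left(2 \right)}\right)^{2} = \left(5 - \left(4 - 2^{2}\right)\right)^{2} = \left(5 + \left(-4 + 4\right)\right)^{2} = \left(5 + 0\right)^{2} = 5^{2} = 25$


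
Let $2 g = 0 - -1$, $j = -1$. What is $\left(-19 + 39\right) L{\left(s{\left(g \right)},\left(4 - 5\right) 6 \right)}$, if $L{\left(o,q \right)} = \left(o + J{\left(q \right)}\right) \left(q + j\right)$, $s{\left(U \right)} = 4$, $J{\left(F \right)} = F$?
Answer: $280$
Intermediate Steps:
$g = \frac{1}{2}$ ($g = \frac{0 - -1}{2} = \frac{0 + 1}{2} = \frac{1}{2} \cdot 1 = \frac{1}{2} \approx 0.5$)
$L{\left(o,q \right)} = \left(-1 + q\right) \left(o + q\right)$ ($L{\left(o,q \right)} = \left(o + q\right) \left(q - 1\right) = \left(o + q\right) \left(-1 + q\right) = \left(-1 + q\right) \left(o + q\right)$)
$\left(-19 + 39\right) L{\left(s{\left(g \right)},\left(4 - 5\right) 6 \right)} = \left(-19 + 39\right) \left(\left(\left(4 - 5\right) 6\right)^{2} - 4 - \left(4 - 5\right) 6 + 4 \left(4 - 5\right) 6\right) = 20 \left(\left(\left(-1\right) 6\right)^{2} - 4 - \left(-1\right) 6 + 4 \left(\left(-1\right) 6\right)\right) = 20 \left(\left(-6\right)^{2} - 4 - -6 + 4 \left(-6\right)\right) = 20 \left(36 - 4 + 6 - 24\right) = 20 \cdot 14 = 280$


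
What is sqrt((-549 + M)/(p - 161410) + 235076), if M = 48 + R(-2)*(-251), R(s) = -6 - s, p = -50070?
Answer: 3*sqrt(292041379047110)/105740 ≈ 484.85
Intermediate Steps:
M = 1052 (M = 48 + (-6 - 1*(-2))*(-251) = 48 + (-6 + 2)*(-251) = 48 - 4*(-251) = 48 + 1004 = 1052)
sqrt((-549 + M)/(p - 161410) + 235076) = sqrt((-549 + 1052)/(-50070 - 161410) + 235076) = sqrt(503/(-211480) + 235076) = sqrt(503*(-1/211480) + 235076) = sqrt(-503/211480 + 235076) = sqrt(49713871977/211480) = 3*sqrt(292041379047110)/105740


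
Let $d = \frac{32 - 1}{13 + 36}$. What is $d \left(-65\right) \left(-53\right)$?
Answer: $\frac{106795}{49} \approx 2179.5$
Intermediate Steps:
$d = \frac{31}{49} \approx 0.63265$
$d \left(-65\right) \left(-53\right) = \frac{31}{49} \left(-65\right) \left(-53\right) = \left(- \frac{2015}{49}\right) \left(-53\right) = \frac{106795}{49}$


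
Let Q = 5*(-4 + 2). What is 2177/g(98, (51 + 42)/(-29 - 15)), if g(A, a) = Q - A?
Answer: -2177/108 ≈ -20.157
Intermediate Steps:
Q = -10 (Q = 5*(-2) = -10)
g(A, a) = -10 - A
2177/g(98, (51 + 42)/(-29 - 15)) = 2177/(-10 - 1*98) = 2177/(-10 - 98) = 2177/(-108) = 2177*(-1/108) = -2177/108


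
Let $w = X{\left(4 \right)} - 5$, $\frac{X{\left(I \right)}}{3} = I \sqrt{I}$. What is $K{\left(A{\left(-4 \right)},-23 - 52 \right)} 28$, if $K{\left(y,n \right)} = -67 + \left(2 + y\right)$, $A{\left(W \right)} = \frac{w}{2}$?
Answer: $-1554$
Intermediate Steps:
$X{\left(I \right)} = 3 I^{\frac{3}{2}}$ ($X{\left(I \right)} = 3 I \sqrt{I} = 3 I^{\frac{3}{2}}$)
$w = 19$ ($w = 3 \cdot 4^{\frac{3}{2}} - 5 = 3 \cdot 8 - 5 = 24 - 5 = 19$)
$A{\left(W \right)} = \frac{19}{2}$
$K{\left(y,n \right)} = -65 + y$
$K{\left(A{\left(-4 \right)},-23 - 52 \right)} 28 = \left(-65 + \frac{19}{2}\right) 28 = \left(- \frac{111}{2}\right) 28 = -1554$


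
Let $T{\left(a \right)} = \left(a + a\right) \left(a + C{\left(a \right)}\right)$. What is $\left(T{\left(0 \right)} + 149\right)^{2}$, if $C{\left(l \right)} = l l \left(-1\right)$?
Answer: $22201$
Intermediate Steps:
$C{\left(l \right)} = - l^{2}$ ($C{\left(l \right)} = l^{2} \left(-1\right) = - l^{2}$)
$T{\left(a \right)} = 2 a \left(a - a^{2}\right)$ ($T{\left(a \right)} = \left(a + a\right) \left(a - a^{2}\right) = 2 a \left(a - a^{2}\right)$)
$\left(T{\left(0 \right)} + 149\right)^{2} = \left(2 \cdot 0^{2} \left(1 - 0\right) + 149\right)^{2} = \left(2 \cdot 0 \left(1 + 0\right) + 149\right)^{2} = \left(2 \cdot 0 \cdot 1 + 149\right)^{2} = \left(0 + 149\right)^{2} = 149^{2} = 22201$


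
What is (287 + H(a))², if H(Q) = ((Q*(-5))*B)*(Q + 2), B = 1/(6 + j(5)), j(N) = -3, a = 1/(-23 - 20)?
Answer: 2535782347396/30769209 ≈ 82413.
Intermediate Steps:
a = -1/43 (a = 1/(-43) = -1/43 ≈ -0.023256)
B = ⅓ (B = 1/(6 - 3) = 1/3 = ⅓ ≈ 0.33333)
H(Q) = -5*Q*(2 + Q)/3 (H(Q) = ((Q*(-5))*(⅓))*(Q + 2) = (-5*Q*(⅓))*(2 + Q) = (-5*Q/3)*(2 + Q) = -5*Q*(2 + Q)/3)
(287 + H(a))² = (287 - 5/3*(-1/43)*(2 - 1/43))² = (287 - 5/3*(-1/43)*85/43)² = (287 + 425/5547)² = (1592414/5547)² = 2535782347396/30769209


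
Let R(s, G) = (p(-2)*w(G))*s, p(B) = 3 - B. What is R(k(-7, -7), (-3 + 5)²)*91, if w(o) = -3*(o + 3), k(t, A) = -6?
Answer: 57330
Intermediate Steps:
w(o) = -9 - 3*o (w(o) = -3*(3 + o) = -9 - 3*o)
R(s, G) = s*(-45 - 15*G) (R(s, G) = ((3 - 1*(-2))*(-9 - 3*G))*s = ((3 + 2)*(-9 - 3*G))*s = (5*(-9 - 3*G))*s = (-45 - 15*G)*s = s*(-45 - 15*G))
R(k(-7, -7), (-3 + 5)²)*91 = -15*(-6)*(3 + (-3 + 5)²)*91 = -15*(-6)*(3 + 2²)*91 = -15*(-6)*(3 + 4)*91 = -15*(-6)*7*91 = 630*91 = 57330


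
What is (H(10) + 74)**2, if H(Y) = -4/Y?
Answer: 135424/25 ≈ 5417.0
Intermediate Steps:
(H(10) + 74)**2 = (-4/10 + 74)**2 = (-4*1/10 + 74)**2 = (-2/5 + 74)**2 = (368/5)**2 = 135424/25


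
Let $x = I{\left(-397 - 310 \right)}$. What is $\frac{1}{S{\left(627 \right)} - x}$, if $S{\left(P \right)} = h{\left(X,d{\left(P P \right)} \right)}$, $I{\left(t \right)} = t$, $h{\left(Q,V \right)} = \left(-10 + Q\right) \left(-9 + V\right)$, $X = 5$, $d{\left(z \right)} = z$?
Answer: $- \frac{1}{1964893} \approx -5.0893 \cdot 10^{-7}$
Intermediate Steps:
$x = -707$ ($x = -397 - 310 = -707$)
$S{\left(P \right)} = 45 - 5 P^{2}$ ($S{\left(P \right)} = 90 - 10 P P - 45 + 5 P P = 90 - 10 P^{2} - 45 + 5 P^{2} = 45 - 5 P^{2}$)
$\frac{1}{S{\left(627 \right)} - x} = \frac{1}{\left(45 - 5 \cdot 627^{2}\right) - -707} = \frac{1}{\left(45 - 1965645\right) + 707} = \frac{1}{-1965600 + 707} = \frac{1}{-1964893} = - \frac{1}{1964893}$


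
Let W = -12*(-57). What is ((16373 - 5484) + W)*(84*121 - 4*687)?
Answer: 85825368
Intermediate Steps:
W = 684
((16373 - 5484) + W)*(84*121 - 4*687) = ((16373 - 5484) + 684)*(84*121 - 4*687) = (10889 + 684)*(10164 - 2748) = 11573*7416 = 85825368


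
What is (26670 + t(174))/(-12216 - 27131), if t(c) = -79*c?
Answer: -12924/39347 ≈ -0.32846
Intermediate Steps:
(26670 + t(174))/(-12216 - 27131) = (26670 - 79*174)/(-12216 - 27131) = (26670 - 13746)/(-39347) = 12924*(-1/39347) = -12924/39347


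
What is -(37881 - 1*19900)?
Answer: -17981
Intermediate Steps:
-(37881 - 1*19900) = -(37881 - 19900) = -1*17981 = -17981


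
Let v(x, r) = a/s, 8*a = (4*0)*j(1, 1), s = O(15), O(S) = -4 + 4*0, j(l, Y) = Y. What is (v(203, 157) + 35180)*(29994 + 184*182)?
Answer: 2233296760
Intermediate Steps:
O(S) = -4 (O(S) = -4 + 0 = -4)
s = -4
a = 0 (a = ((4*0)*1)/8 = (0*1)/8 = (⅛)*0 = 0)
v(x, r) = 0 (v(x, r) = 0/(-4) = 0*(-¼) = 0)
(v(203, 157) + 35180)*(29994 + 184*182) = (0 + 35180)*(29994 + 184*182) = 35180*(29994 + 33488) = 35180*63482 = 2233296760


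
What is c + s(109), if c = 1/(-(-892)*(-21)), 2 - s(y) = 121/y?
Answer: 1816895/2041788 ≈ 0.88985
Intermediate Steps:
s(y) = 2 - 121/y
c = -1/18732 (c = 1/(-1*18732) = 1/(-18732) = -1/18732 ≈ -5.3385e-5)
c + s(109) = -1/18732 + (2 - 121/109) = -1/18732 + 97/109 = 1816895/2041788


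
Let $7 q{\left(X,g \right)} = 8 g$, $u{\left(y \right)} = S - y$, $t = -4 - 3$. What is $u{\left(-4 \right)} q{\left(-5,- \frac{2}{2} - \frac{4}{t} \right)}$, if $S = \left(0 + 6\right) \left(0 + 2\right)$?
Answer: $- \frac{384}{49} \approx -7.8367$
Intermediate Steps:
$t = -7$
$S = 12$ ($S = 6 \cdot 2 = 12$)
$u{\left(y \right)} = 12 - y$
$q{\left(X,g \right)} = \frac{8 g}{7}$
$u{\left(-4 \right)} q{\left(-5,- \frac{2}{2} - \frac{4}{t} \right)} = \left(12 - -4\right) \frac{8 \left(- \frac{2}{2} - \frac{4}{-7}\right)}{7} = \left(12 + 4\right) \frac{8 \left(\left(-2\right) \frac{1}{2} - - \frac{4}{7}\right)}{7} = 16 \frac{8 \left(-1 + \frac{4}{7}\right)}{7} = 16 \cdot \frac{8}{7} \left(- \frac{3}{7}\right) = 16 \left(- \frac{24}{49}\right) = - \frac{384}{49}$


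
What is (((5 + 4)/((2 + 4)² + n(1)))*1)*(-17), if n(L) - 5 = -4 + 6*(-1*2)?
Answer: -153/25 ≈ -6.1200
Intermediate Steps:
n(L) = -11 (n(L) = 5 + (-4 + 6*(-1*2)) = 5 + (-4 + 6*(-2)) = 5 + (-4 - 12) = 5 - 16 = -11)
(((5 + 4)/((2 + 4)² + n(1)))*1)*(-17) = (((5 + 4)/((2 + 4)² - 11))*1)*(-17) = ((9/(6² - 11))*1)*(-17) = ((9/(36 - 11))*1)*(-17) = ((9/25)*1)*(-17) = (9/25)*(-17) = -153/25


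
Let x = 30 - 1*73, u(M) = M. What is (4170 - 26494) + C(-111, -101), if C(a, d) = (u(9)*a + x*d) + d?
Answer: -19081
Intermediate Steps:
x = -43 (x = 30 - 73 = -43)
C(a, d) = -42*d + 9*a (C(a, d) = (9*a - 43*d) + d = (-43*d + 9*a) + d = -42*d + 9*a)
(4170 - 26494) + C(-111, -101) = (4170 - 26494) + (-42*(-101) + 9*(-111)) = -22324 + (4242 - 999) = -22324 + 3243 = -19081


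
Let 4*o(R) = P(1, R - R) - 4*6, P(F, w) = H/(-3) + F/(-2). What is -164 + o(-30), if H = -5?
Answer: -4073/24 ≈ -169.71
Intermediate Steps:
P(F, w) = 5/3 - F/2 (P(F, w) = -5/(-3) + F/(-2) = -5*(-⅓) + F*(-½) = 5/3 - F/2)
o(R) = -137/24 (o(R) = ((5/3 - ½*1) - 4*6)/4 = ((5/3 - ½) - 24)/4 = (7/6 - 24)/4 = (¼)*(-137/6) = -137/24)
-164 + o(-30) = -164 - 137/24 = -4073/24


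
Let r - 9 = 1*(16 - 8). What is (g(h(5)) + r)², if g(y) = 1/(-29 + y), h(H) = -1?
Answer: 259081/900 ≈ 287.87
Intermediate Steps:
r = 17 (r = 9 + 1*(16 - 8) = 9 + 1*8 = 9 + 8 = 17)
(g(h(5)) + r)² = (1/(-29 - 1) + 17)² = (1/(-30) + 17)² = (-1/30 + 17)² = (509/30)² = 259081/900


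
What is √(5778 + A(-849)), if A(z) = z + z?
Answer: 4*√255 ≈ 63.875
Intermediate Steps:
A(z) = 2*z
√(5778 + A(-849)) = √(5778 + 2*(-849)) = √(5778 - 1698) = √4080 = 4*√255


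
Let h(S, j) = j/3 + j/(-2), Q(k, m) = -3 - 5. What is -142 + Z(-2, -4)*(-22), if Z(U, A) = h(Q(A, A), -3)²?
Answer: -295/2 ≈ -147.50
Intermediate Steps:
Q(k, m) = -8
h(S, j) = -j/6 (h(S, j) = j*(⅓) + j*(-½) = j/3 - j/2 = -j/6)
Z(U, A) = ¼ (Z(U, A) = (-⅙*(-3))² = (½)² = ¼)
-142 + Z(-2, -4)*(-22) = -142 + (¼)*(-22) = -142 - 11/2 = -295/2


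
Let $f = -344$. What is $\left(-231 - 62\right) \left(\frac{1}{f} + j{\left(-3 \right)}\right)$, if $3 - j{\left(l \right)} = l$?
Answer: $- \frac{604459}{344} \approx -1757.1$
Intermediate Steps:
$j{\left(l \right)} = 3 - l$
$\left(-231 - 62\right) \left(\frac{1}{f} + j{\left(-3 \right)}\right) = \left(-231 - 62\right) \left(\frac{1}{-344} + \left(3 - -3\right)\right) = \left(-231 - 62\right) \left(- \frac{1}{344} + \left(3 + 3\right)\right) = - 293 \left(- \frac{1}{344} + 6\right) = \left(-293\right) \frac{2063}{344} = - \frac{604459}{344}$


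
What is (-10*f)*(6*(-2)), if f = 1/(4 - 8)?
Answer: -30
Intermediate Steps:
f = -¼ (f = 1/(-4) = -¼ ≈ -0.25000)
(-10*f)*(6*(-2)) = (-10*(-¼))*(6*(-2)) = (5/2)*(-12) = -30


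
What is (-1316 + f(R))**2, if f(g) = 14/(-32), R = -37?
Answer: 443649969/256 ≈ 1.7330e+6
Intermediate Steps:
f(g) = -7/16 (f(g) = 14*(-1/32) = -7/16)
(-1316 + f(R))**2 = (-1316 - 7/16)**2 = (-21063/16)**2 = 443649969/256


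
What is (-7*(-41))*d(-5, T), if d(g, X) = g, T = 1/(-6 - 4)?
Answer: -1435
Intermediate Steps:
T = -1/10 (T = 1/(-10) = -1/10 ≈ -0.10000)
(-7*(-41))*d(-5, T) = -7*(-41)*(-5) = 287*(-5) = -1435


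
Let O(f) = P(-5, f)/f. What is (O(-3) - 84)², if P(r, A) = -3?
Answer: 6889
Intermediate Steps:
O(f) = -3/f
(O(-3) - 84)² = (-3/(-3) - 84)² = (-3*(-⅓) - 84)² = (1 - 84)² = (-83)² = 6889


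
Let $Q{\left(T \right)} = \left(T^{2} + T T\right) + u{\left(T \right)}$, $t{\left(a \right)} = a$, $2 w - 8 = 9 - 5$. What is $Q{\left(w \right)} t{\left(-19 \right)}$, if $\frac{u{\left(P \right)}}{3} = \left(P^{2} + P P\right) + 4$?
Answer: $-5700$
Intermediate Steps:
$w = 6$ ($w = 4 + \frac{9 - 5}{2} = 4 + \frac{1}{2} \cdot 4 = 4 + 2 = 6$)
$u{\left(P \right)} = 12 + 6 P^{2}$ ($u{\left(P \right)} = 3 \left(\left(P^{2} + P P\right) + 4\right) = 3 \left(\left(P^{2} + P^{2}\right) + 4\right) = 3 \left(2 P^{2} + 4\right) = 3 \left(4 + 2 P^{2}\right) = 12 + 6 P^{2}$)
$Q{\left(T \right)} = 12 + 8 T^{2}$ ($Q{\left(T \right)} = \left(T^{2} + T T\right) + \left(12 + 6 T^{2}\right) = \left(T^{2} + T^{2}\right) + \left(12 + 6 T^{2}\right) = 2 T^{2} + \left(12 + 6 T^{2}\right) = 12 + 8 T^{2}$)
$Q{\left(w \right)} t{\left(-19 \right)} = \left(12 + 8 \cdot 6^{2}\right) \left(-19\right) = \left(12 + 8 \cdot 36\right) \left(-19\right) = \left(12 + 288\right) \left(-19\right) = 300 \left(-19\right) = -5700$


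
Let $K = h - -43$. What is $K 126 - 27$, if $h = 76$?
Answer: $14967$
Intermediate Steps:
$K = 119$ ($K = 76 - -43 = 76 + 43 = 119$)
$K 126 - 27 = 119 \cdot 126 - 27 = 14994 - 27 = 14967$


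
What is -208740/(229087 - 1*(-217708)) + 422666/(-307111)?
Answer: -50590281122/27443131849 ≈ -1.8435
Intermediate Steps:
-208740/(229087 - 1*(-217708)) + 422666/(-307111) = -208740/(229087 + 217708) + 422666*(-1/307111) = -208740/446795 - 422666/307111 = -208740*1/446795 - 422666/307111 = -41748/89359 - 422666/307111 = -50590281122/27443131849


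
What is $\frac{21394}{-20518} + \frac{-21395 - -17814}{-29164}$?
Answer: $- \frac{275229829}{299193476} \approx -0.91991$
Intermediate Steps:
$\frac{21394}{-20518} + \frac{-21395 - -17814}{-29164} = 21394 \left(- \frac{1}{20518}\right) + \left(-21395 + 17814\right) \left(- \frac{1}{29164}\right) = - \frac{10697}{10259} - - \frac{3581}{29164} = - \frac{10697}{10259} + \frac{3581}{29164} = - \frac{275229829}{299193476}$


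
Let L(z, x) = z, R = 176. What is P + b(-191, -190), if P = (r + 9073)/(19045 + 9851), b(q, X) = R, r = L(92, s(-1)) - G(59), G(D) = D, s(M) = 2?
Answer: 2547401/14448 ≈ 176.32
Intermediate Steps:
r = 33 (r = 92 - 1*59 = 92 - 59 = 33)
b(q, X) = 176
P = 4553/14448 (P = (33 + 9073)/(19045 + 9851) = 9106/28896 = 9106*(1/28896) = 4553/14448 ≈ 0.31513)
P + b(-191, -190) = 4553/14448 + 176 = 2547401/14448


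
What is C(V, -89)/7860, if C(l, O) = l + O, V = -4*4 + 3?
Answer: -17/1310 ≈ -0.012977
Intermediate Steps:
V = -13 (V = -16 + 3 = -13)
C(l, O) = O + l
C(V, -89)/7860 = (-89 - 13)/7860 = -102*1/7860 = -17/1310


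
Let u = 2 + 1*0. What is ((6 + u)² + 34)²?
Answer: 9604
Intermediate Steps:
u = 2 (u = 2 + 0 = 2)
((6 + u)² + 34)² = ((6 + 2)² + 34)² = (8² + 34)² = (64 + 34)² = 98² = 9604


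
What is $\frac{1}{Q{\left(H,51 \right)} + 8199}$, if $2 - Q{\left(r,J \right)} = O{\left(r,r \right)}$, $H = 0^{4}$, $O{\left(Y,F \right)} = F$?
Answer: $\frac{1}{8201} \approx 0.00012194$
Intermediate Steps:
$H = 0$
$Q{\left(r,J \right)} = 2 - r$
$\frac{1}{Q{\left(H,51 \right)} + 8199} = \frac{1}{\left(2 - 0\right) + 8199} = \frac{1}{\left(2 + 0\right) + 8199} = \frac{1}{2 + 8199} = \frac{1}{8201}$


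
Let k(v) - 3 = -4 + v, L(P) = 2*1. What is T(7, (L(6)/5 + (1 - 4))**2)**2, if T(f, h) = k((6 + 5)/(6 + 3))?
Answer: 4/81 ≈ 0.049383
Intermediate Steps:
L(P) = 2
k(v) = -1 + v (k(v) = 3 + (-4 + v) = -1 + v)
T(f, h) = 2/9 (T(f, h) = -1 + (6 + 5)/(6 + 3) = -1 + 11/9 = 2/9)
T(7, (L(6)/5 + (1 - 4))**2)**2 = (2/9)**2 = 4/81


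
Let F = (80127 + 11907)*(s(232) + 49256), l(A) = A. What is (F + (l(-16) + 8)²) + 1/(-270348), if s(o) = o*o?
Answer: 2564754920624831/270348 ≈ 9.4869e+9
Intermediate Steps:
s(o) = o²
F = 9486864720 (F = (80127 + 11907)*(232² + 49256) = 92034*(53824 + 49256) = 92034*103080 = 9486864720)
(F + (l(-16) + 8)²) + 1/(-270348) = (9486864720 + (-16 + 8)²) + 1/(-270348) = (9486864720 + (-8)²) - 1/270348 = (9486864720 + 64) - 1/270348 = 9486864784 - 1/270348 = 2564754920624831/270348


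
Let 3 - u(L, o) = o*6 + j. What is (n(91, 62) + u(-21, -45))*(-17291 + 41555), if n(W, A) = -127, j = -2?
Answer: 3591072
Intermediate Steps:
u(L, o) = 5 - 6*o (u(L, o) = 3 - (o*6 - 2) = 3 - (6*o - 2) = 3 - (-2 + 6*o) = 3 + (2 - 6*o) = 5 - 6*o)
(n(91, 62) + u(-21, -45))*(-17291 + 41555) = (-127 + (5 - 6*(-45)))*(-17291 + 41555) = (-127 + (5 + 270))*24264 = (-127 + 275)*24264 = 148*24264 = 3591072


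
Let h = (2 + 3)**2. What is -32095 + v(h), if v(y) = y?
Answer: -32070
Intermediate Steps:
h = 25 (h = 5**2 = 25)
-32095 + v(h) = -32095 + 25 = -32070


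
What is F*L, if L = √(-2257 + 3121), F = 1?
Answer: 12*√6 ≈ 29.394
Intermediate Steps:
L = 12*√6 (L = √864 = 12*√6 ≈ 29.394)
F*L = 1*(12*√6) = 12*√6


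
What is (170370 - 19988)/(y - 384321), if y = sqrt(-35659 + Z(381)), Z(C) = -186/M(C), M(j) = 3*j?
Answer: -11009939998491/28137358006381 - 75191*I*sqrt(5176319721)/28137358006381 ≈ -0.39129 - 0.00019226*I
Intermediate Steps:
Z(C) = -62/C (Z(C) = -186*1/(3*C) = -62/C)
y = I*sqrt(5176319721)/381 (y = sqrt(-35659 - 62/381) = sqrt(-13586141/381) = I*sqrt(5176319721)/381 ≈ 188.84*I)
(170370 - 19988)/(y - 384321) = (170370 - 19988)/(I*sqrt(5176319721)/381 - 384321) = 150382/(-384321 + I*sqrt(5176319721)/381)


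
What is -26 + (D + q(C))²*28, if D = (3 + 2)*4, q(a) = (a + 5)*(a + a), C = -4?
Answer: 4006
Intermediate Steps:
q(a) = 2*a*(5 + a) (q(a) = (5 + a)*(2*a) = 2*a*(5 + a))
D = 20 (D = 5*4 = 20)
-26 + (D + q(C))²*28 = -26 + (20 + 2*(-4)*(5 - 4))²*28 = -26 + (20 + 2*(-4)*1)²*28 = -26 + (20 - 8)²*28 = -26 + 12²*28 = -26 + 144*28 = -26 + 4032 = 4006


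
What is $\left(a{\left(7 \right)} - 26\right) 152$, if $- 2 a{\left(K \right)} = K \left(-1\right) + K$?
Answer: $-3952$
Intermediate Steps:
$a{\left(K \right)} = 0$ ($a{\left(K \right)} = - \frac{K \left(-1\right) + K}{2} = - \frac{- K + K}{2} = \left(- \frac{1}{2}\right) 0 = 0$)
$\left(a{\left(7 \right)} - 26\right) 152 = \left(0 - 26\right) 152 = \left(-26\right) 152 = -3952$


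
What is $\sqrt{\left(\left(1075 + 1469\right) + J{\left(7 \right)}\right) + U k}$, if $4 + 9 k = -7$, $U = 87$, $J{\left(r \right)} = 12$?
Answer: $\frac{\sqrt{22047}}{3} \approx 49.494$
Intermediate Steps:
$k = - \frac{11}{9}$ ($k = - \frac{4}{9} + \frac{1}{9} \left(-7\right) = - \frac{4}{9} - \frac{7}{9} = - \frac{11}{9} \approx -1.2222$)
$\sqrt{\left(\left(1075 + 1469\right) + J{\left(7 \right)}\right) + U k} = \sqrt{\left(\left(1075 + 1469\right) + 12\right) + 87 \left(- \frac{11}{9}\right)} = \sqrt{\left(2544 + 12\right) - \frac{319}{3}} = \sqrt{2556 - \frac{319}{3}} = \sqrt{\frac{7349}{3}} = \frac{\sqrt{22047}}{3}$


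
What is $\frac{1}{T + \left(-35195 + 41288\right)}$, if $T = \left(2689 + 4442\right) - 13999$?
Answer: $- \frac{1}{775} \approx -0.0012903$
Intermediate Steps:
$T = -6868$ ($T = 7131 - 13999 = -6868$)
$\frac{1}{T + \left(-35195 + 41288\right)} = \frac{1}{-6868 + \left(-35195 + 41288\right)} = \frac{1}{-6868 + 6093} = \frac{1}{-775} = - \frac{1}{775}$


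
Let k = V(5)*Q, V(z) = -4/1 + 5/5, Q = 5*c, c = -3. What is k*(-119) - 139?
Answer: -5494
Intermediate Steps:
Q = -15 (Q = 5*(-3) = -15)
V(z) = -3 (V(z) = -4*1 + 5*(1/5) = -4 + 1 = -3)
k = 45 (k = -3*(-15) = 45)
k*(-119) - 139 = 45*(-119) - 139 = -5355 - 139 = -5494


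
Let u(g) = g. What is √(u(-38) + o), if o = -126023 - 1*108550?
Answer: I*√234611 ≈ 484.37*I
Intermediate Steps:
o = -234573 (o = -126023 - 108550 = -234573)
√(u(-38) + o) = √(-38 - 234573) = √(-234611) = I*√234611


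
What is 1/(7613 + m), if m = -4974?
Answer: 1/2639 ≈ 0.00037893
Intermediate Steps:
1/(7613 + m) = 1/(7613 - 4974) = 1/2639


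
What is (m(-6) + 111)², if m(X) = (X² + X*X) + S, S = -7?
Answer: 30976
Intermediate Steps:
m(X) = -7 + 2*X² (m(X) = (X² + X*X) - 7 = (X² + X²) - 7 = 2*X² - 7 = -7 + 2*X²)
(m(-6) + 111)² = ((-7 + 2*(-6)²) + 111)² = ((-7 + 2*36) + 111)² = ((-7 + 72) + 111)² = (65 + 111)² = 176² = 30976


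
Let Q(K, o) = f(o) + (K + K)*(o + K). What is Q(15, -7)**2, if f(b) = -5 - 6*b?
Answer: 76729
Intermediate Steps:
f(b) = -5 - 6*b
Q(K, o) = -5 - 6*o + 2*K*(K + o) (Q(K, o) = (-5 - 6*o) + (K + K)*(o + K) = (-5 - 6*o) + (2*K)*(K + o) = (-5 - 6*o) + 2*K*(K + o) = -5 - 6*o + 2*K*(K + o))
Q(15, -7)**2 = (-5 - 6*(-7) + 2*15**2 + 2*15*(-7))**2 = (-5 + 42 + 2*225 - 210)**2 = (-5 + 42 + 450 - 210)**2 = 277**2 = 76729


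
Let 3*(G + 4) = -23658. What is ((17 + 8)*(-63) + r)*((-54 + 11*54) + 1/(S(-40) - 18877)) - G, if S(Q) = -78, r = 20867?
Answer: 197616660058/18955 ≈ 1.0426e+7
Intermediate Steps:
G = -7890 (G = -4 + (1/3)*(-23658) = -4 - 7886 = -7890)
((17 + 8)*(-63) + r)*((-54 + 11*54) + 1/(S(-40) - 18877)) - G = ((17 + 8)*(-63) + 20867)*((-54 + 11*54) + 1/(-78 - 18877)) - 1*(-7890) = (25*(-63) + 20867)*((-54 + 594) + 1/(-18955)) + 7890 = (-1575 + 20867)*(540 - 1/18955) + 7890 = 19292*(10235699/18955) + 7890 = 197467105108/18955 + 7890 = 197616660058/18955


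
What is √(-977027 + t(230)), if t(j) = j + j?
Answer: I*√976567 ≈ 988.21*I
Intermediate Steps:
t(j) = 2*j
√(-977027 + t(230)) = √(-977027 + 2*230) = √(-977027 + 460) = √(-976567) = I*√976567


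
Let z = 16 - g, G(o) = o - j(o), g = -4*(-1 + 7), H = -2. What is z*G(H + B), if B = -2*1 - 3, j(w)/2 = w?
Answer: 280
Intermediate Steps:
j(w) = 2*w
B = -5 (B = -2 - 3 = -5)
g = -24 (g = -4*6 = -24)
G(o) = -o (G(o) = o - 2*o = -o)
z = 40 (z = 16 - 1*(-24) = 16 + 24 = 40)
z*G(H + B) = 40*(-(-2 - 5)) = 40*(-1*(-7)) = 40*7 = 280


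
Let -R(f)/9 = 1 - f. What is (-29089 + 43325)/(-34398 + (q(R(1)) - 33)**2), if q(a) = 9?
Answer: -7118/16911 ≈ -0.42091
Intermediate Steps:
R(f) = -9 + 9*f (R(f) = -9*(1 - f) = -9 + 9*f)
(-29089 + 43325)/(-34398 + (q(R(1)) - 33)**2) = (-29089 + 43325)/(-34398 + (9 - 33)**2) = 14236/(-34398 + (-24)**2) = 14236/(-34398 + 576) = 14236/(-33822) = 14236*(-1/33822) = -7118/16911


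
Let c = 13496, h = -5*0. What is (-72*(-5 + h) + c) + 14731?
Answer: 28587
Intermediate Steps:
h = 0
(-72*(-5 + h) + c) + 14731 = (-72*(-5 + 0) + 13496) + 14731 = (-72*(-5) + 13496) + 14731 = (360 + 13496) + 14731 = 13856 + 14731 = 28587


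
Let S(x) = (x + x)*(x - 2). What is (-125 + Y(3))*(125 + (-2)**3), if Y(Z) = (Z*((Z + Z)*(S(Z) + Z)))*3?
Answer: 42237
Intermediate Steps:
S(x) = 2*x*(-2 + x) (S(x) = (2*x)*(-2 + x) = 2*x*(-2 + x))
Y(Z) = 6*Z**2*(Z + 2*Z*(-2 + Z)) (Y(Z) = (Z*((Z + Z)*(2*Z*(-2 + Z) + Z)))*3 = (Z*((2*Z)*(Z + 2*Z*(-2 + Z))))*3 = (Z*(2*Z*(Z + 2*Z*(-2 + Z))))*3 = (2*Z**2*(Z + 2*Z*(-2 + Z)))*3 = 6*Z**2*(Z + 2*Z*(-2 + Z)))
(-125 + Y(3))*(125 + (-2)**3) = (-125 + 3**3*(-18 + 12*3))*(125 + (-2)**3) = (-125 + 27*(-18 + 36))*(125 - 8) = (-125 + 27*18)*117 = (-125 + 486)*117 = 361*117 = 42237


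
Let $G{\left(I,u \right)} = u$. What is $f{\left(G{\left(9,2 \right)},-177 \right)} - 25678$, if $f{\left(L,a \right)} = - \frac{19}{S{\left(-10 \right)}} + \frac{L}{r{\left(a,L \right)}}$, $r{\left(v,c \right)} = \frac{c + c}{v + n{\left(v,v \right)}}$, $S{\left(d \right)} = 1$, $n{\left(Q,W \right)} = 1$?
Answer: $-25785$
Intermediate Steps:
$r{\left(v,c \right)} = \frac{2 c}{1 + v}$ ($r{\left(v,c \right)} = \frac{c + c}{v + 1} = \frac{2 c}{1 + v}$)
$f{\left(L,a \right)} = - \frac{37}{2} + \frac{a}{2}$ ($f{\left(L,a \right)} = - \frac{19}{1} + \frac{L}{2 L \frac{1}{1 + a}} = \left(-19\right) 1 + L \frac{1 + a}{2 L} = -19 + \left(\frac{1}{2} + \frac{a}{2}\right) = - \frac{37}{2} + \frac{a}{2}$)
$f{\left(G{\left(9,2 \right)},-177 \right)} - 25678 = \left(- \frac{37}{2} + \frac{1}{2} \left(-177\right)\right) - 25678 = \left(- \frac{37}{2} - \frac{177}{2}\right) - 25678 = -107 - 25678 = -25785$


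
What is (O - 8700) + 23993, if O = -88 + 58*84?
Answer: 20077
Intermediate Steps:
O = 4784 (O = -88 + 4872 = 4784)
(O - 8700) + 23993 = (4784 - 8700) + 23993 = -3916 + 23993 = 20077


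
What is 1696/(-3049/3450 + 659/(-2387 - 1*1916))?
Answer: -25177713600/15393397 ≈ -1635.6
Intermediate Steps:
1696/(-3049/3450 + 659/(-2387 - 1*1916)) = 1696/(-3049*1/3450 + 659/(-2387 - 1916)) = 1696/(-3049/3450 + 659/(-4303)) = 1696/(-3049/3450 + 659*(-1/4303)) = 1696/(-3049/3450 - 659/4303) = 1696/(-15393397/14845350) = 1696*(-14845350/15393397) = -25177713600/15393397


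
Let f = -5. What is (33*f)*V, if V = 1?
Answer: -165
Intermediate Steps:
(33*f)*V = (33*(-5))*1 = -165*1 = -165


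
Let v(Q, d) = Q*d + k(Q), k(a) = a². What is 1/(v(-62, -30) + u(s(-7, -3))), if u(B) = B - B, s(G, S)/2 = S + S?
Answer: 1/5704 ≈ 0.00017532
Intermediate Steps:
s(G, S) = 4*S (s(G, S) = 2*(S + S) = 2*(2*S) = 4*S)
u(B) = 0
v(Q, d) = Q² + Q*d (v(Q, d) = Q*d + Q² = Q² + Q*d)
1/(v(-62, -30) + u(s(-7, -3))) = 1/(-62*(-62 - 30) + 0) = 1/(-62*(-92) + 0) = 1/(5704 + 0) = 1/5704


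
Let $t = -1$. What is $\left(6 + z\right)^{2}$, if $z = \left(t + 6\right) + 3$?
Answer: $196$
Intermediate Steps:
$z = 8$ ($z = \left(-1 + 6\right) + 3 = 5 + 3 = 8$)
$\left(6 + z\right)^{2} = \left(6 + 8\right)^{2} = 14^{2} = 196$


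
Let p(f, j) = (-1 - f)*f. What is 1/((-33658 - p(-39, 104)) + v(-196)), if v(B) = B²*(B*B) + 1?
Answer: 1/1475756881 ≈ 6.7762e-10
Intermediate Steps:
p(f, j) = f*(-1 - f)
v(B) = 1 + B⁴ (v(B) = B²*B² + 1 = B⁴ + 1 = 1 + B⁴)
1/((-33658 - p(-39, 104)) + v(-196)) = 1/((-33658 - (-1)*(-39)*(1 - 39)) + (1 + (-196)⁴)) = 1/((-33658 - (-1)*(-39)*(-38)) + (1 + 1475789056)) = 1/((-33658 - 1*(-1482)) + 1475789057) = 1/((-33658 + 1482) + 1475789057) = 1/(-32176 + 1475789057) = 1/1475756881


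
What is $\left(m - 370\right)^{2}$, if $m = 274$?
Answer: $9216$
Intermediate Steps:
$\left(m - 370\right)^{2} = \left(274 - 370\right)^{2} = \left(-96\right)^{2} = 9216$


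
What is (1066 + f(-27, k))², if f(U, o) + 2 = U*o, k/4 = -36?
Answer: 24522304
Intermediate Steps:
k = -144 (k = 4*(-36) = -144)
f(U, o) = -2 + U*o
(1066 + f(-27, k))² = (1066 + (-2 - 27*(-144)))² = (1066 + (-2 + 3888))² = (1066 + 3886)² = 4952² = 24522304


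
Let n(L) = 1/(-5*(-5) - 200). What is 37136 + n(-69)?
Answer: 6498799/175 ≈ 37136.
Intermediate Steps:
n(L) = -1/175 (n(L) = 1/(25 - 200) = 1/(-175) = -1/175)
37136 + n(-69) = 37136 - 1/175 = 6498799/175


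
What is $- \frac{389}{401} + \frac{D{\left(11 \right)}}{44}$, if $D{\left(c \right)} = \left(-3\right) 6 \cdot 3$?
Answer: $- \frac{19385}{8822} \approx -2.1973$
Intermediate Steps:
$D{\left(c \right)} = -54$ ($D{\left(c \right)} = \left(-18\right) 3 = -54$)
$- \frac{389}{401} + \frac{D{\left(11 \right)}}{44} = - \frac{389}{401} - \frac{54}{44} = \left(-389\right) \frac{1}{401} - \frac{27}{22} = - \frac{389}{401} - \frac{27}{22} = - \frac{19385}{8822}$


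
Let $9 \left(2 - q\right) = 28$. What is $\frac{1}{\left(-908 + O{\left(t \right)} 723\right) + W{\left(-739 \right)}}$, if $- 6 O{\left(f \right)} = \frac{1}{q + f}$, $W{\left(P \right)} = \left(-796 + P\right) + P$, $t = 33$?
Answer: $- \frac{574}{1828637} \approx -0.00031389$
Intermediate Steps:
$q = - \frac{10}{9}$ ($q = 2 - \frac{28}{9} = - \frac{10}{9} \approx -1.1111$)
$W{\left(P \right)} = -796 + 2 P$
$O{\left(f \right)} = - \frac{1}{6 \left(- \frac{10}{9} + f\right)}$
$\frac{1}{\left(-908 + O{\left(t \right)} 723\right) + W{\left(-739 \right)}} = \frac{1}{\left(-908 + - \frac{3}{-20 + 18 \cdot 33} \cdot 723\right) + \left(-796 + 2 \left(-739\right)\right)} = \frac{1}{\left(-908 + - \frac{3}{-20 + 594} \cdot 723\right) - 2274} = \frac{1}{\left(-908 + - \frac{3}{574} \cdot 723\right) - 2274} = \frac{1}{\left(-908 + \left(-3\right) \frac{1}{574} \cdot 723\right) - 2274} = \frac{1}{\left(-908 - \frac{2169}{574}\right) - 2274} = \frac{1}{- \frac{523361}{574} - 2274} = \frac{1}{- \frac{1828637}{574}} = - \frac{574}{1828637}$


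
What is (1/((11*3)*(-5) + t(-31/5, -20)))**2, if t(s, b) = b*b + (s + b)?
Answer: 25/1089936 ≈ 2.2937e-5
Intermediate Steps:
t(s, b) = b + s + b**2 (t(s, b) = b**2 + (b + s) = b + s + b**2)
(1/((11*3)*(-5) + t(-31/5, -20)))**2 = (1/((11*3)*(-5) + (-20 - 31/5 + (-20)**2)))**2 = (1/(33*(-5) + (-20 - 31*1/5 + 400)))**2 = (1/(-165 + (-20 - 31/5 + 400)))**2 = (1/(-165 + 1869/5))**2 = (1/(1044/5))**2 = (5/1044)**2 = 25/1089936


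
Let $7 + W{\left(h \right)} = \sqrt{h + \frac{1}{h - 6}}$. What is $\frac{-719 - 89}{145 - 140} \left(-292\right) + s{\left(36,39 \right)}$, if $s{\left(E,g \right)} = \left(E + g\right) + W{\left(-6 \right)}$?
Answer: $\frac{236276}{5} + \frac{i \sqrt{219}}{6} \approx 47255.0 + 2.4664 i$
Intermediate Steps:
$W{\left(h \right)} = -7 + \sqrt{h + \frac{1}{-6 + h}}$ ($W{\left(h \right)} = -7 + \sqrt{h + \frac{1}{h - 6}} = -7 + \sqrt{h + \frac{1}{-6 + h}}$)
$s{\left(E,g \right)} = -7 + E + g + \frac{i \sqrt{219}}{6}$ ($s{\left(E,g \right)} = \left(E + g\right) - \left(7 - \sqrt{\frac{1 - 6 \left(-6 - 6\right)}{-6 - 6}}\right) = \left(E + g\right) - \left(7 - \sqrt{\frac{1 - -72}{-12}}\right) = \left(E + g\right) - \left(7 - \sqrt{- \frac{1 + 72}{12}}\right) = \left(E + g\right) - \left(7 - \sqrt{\left(- \frac{1}{12}\right) 73}\right) = \left(E + g\right) - \left(7 - \sqrt{- \frac{73}{12}}\right) = \left(E + g\right) - \left(7 - \frac{i \sqrt{219}}{6}\right) = -7 + E + g + \frac{i \sqrt{219}}{6}$)
$\frac{-719 - 89}{145 - 140} \left(-292\right) + s{\left(36,39 \right)} = \frac{-719 - 89}{145 - 140} \left(-292\right) + \left(-7 + 36 + 39 + \frac{i \sqrt{219}}{6}\right) = - \frac{808}{5} \left(-292\right) + \left(68 + \frac{i \sqrt{219}}{6}\right) = \left(-808\right) \frac{1}{5} \left(-292\right) + \left(68 + \frac{i \sqrt{219}}{6}\right) = \left(- \frac{808}{5}\right) \left(-292\right) + \left(68 + \frac{i \sqrt{219}}{6}\right) = \frac{235936}{5} + \left(68 + \frac{i \sqrt{219}}{6}\right) = \frac{236276}{5} + \frac{i \sqrt{219}}{6}$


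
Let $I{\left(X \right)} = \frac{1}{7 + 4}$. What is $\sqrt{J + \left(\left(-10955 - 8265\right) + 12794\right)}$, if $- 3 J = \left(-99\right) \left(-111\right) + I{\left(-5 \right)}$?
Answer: $\frac{i \sqrt{10986954}}{33} \approx 100.44 i$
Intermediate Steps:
$I{\left(X \right)} = \frac{1}{11}$
$J = - \frac{120880}{33}$ ($J = - \frac{\left(-99\right) \left(-111\right) + \frac{1}{11}}{3} = - \frac{10989 + \frac{1}{11}}{3} = \left(- \frac{1}{3}\right) \frac{120880}{11} = - \frac{120880}{33} \approx -3663.0$)
$\sqrt{J + \left(\left(-10955 - 8265\right) + 12794\right)} = \sqrt{- \frac{120880}{33} + \left(\left(-10955 - 8265\right) + 12794\right)} = \sqrt{- \frac{120880}{33} + \left(-19220 + 12794\right)} = \sqrt{- \frac{120880}{33} - 6426} = \sqrt{- \frac{332938}{33}} = \frac{i \sqrt{10986954}}{33}$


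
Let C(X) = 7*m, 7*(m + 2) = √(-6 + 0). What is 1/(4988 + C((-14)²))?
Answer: 829/4123447 - I*√6/24740682 ≈ 0.00020105 - 9.9007e-8*I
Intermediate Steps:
m = -2 + I*√6/7 (m = -2 + √(-6 + 0)/7 = -2 + √(-6)/7 = -2 + (I*√6)/7 = -2 + I*√6/7 ≈ -2.0 + 0.34993*I)
C(X) = -14 + I*√6 (C(X) = 7*(-2 + I*√6/7) = -14 + I*√6)
1/(4988 + C((-14)²)) = 1/(4988 + (-14 + I*√6)) = 1/(4974 + I*√6)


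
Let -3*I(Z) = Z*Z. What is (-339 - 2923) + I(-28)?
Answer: -10570/3 ≈ -3523.3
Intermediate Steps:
I(Z) = -Z**2/3 (I(Z) = -Z*Z/3 = -Z**2/3)
(-339 - 2923) + I(-28) = (-339 - 2923) - 1/3*(-28)**2 = -3262 - 1/3*784 = -3262 - 784/3 = -10570/3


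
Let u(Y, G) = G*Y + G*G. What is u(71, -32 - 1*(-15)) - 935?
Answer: -1853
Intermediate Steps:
u(Y, G) = G² + G*Y (u(Y, G) = G*Y + G² = G² + G*Y)
u(71, -32 - 1*(-15)) - 935 = (-32 - 1*(-15))*((-32 - 1*(-15)) + 71) - 935 = (-32 + 15)*((-32 + 15) + 71) - 935 = -17*(-17 + 71) - 935 = -17*54 - 935 = -918 - 935 = -1853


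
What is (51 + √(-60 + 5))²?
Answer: (51 + I*√55)² ≈ 2546.0 + 756.45*I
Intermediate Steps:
(51 + √(-60 + 5))² = (51 + √(-55))² = (51 + I*√55)²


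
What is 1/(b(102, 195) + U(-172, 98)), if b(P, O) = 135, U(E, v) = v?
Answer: 1/233 ≈ 0.0042918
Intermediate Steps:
1/(b(102, 195) + U(-172, 98)) = 1/(135 + 98) = 1/233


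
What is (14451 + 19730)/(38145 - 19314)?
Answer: 34181/18831 ≈ 1.8151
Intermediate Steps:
(14451 + 19730)/(38145 - 19314) = 34181/18831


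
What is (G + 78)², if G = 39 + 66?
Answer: 33489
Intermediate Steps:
G = 105
(G + 78)² = (105 + 78)² = 183² = 33489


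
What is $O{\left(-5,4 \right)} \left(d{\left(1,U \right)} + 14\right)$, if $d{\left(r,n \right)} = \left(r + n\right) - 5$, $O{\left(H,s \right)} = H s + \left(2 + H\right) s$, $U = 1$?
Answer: $-352$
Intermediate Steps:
$O{\left(H,s \right)} = H s + s \left(2 + H\right)$
$d{\left(r,n \right)} = -5 + n + r$ ($d{\left(r,n \right)} = \left(n + r\right) - 5 = -5 + n + r$)
$O{\left(-5,4 \right)} \left(d{\left(1,U \right)} + 14\right) = 2 \cdot 4 \left(1 - 5\right) \left(\left(-5 + 1 + 1\right) + 14\right) = 2 \cdot 4 \left(-4\right) \left(-3 + 14\right) = \left(-32\right) 11 = -352$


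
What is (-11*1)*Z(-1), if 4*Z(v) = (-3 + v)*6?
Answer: 66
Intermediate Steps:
Z(v) = -9/2 + 3*v/2 (Z(v) = ((-3 + v)*6)/4 = (-18 + 6*v)/4 = -9/2 + 3*v/2)
(-11*1)*Z(-1) = (-11*1)*(-9/2 + (3/2)*(-1)) = -11*(-9/2 - 3/2) = -11*(-6) = 66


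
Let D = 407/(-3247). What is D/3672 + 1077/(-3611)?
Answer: -12842523445/43053895224 ≈ -0.29829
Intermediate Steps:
D = -407/3247 (D = 407*(-1/3247) = -407/3247 ≈ -0.12535)
D/3672 + 1077/(-3611) = -407/3247/3672 + 1077/(-3611) = -407/3247*1/3672 + 1077*(-1/3611) = -407/11922984 - 1077/3611 = -12842523445/43053895224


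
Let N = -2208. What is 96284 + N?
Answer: 94076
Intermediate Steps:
96284 + N = 96284 - 2208 = 94076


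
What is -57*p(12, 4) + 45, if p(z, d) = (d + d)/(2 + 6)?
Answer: -12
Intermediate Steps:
p(z, d) = d/4 (p(z, d) = (2*d)/8 = (2*d)*(⅛) = d/4)
-57*p(12, 4) + 45 = -57*4/4 + 45 = -57*1 + 45 = -57 + 45 = -12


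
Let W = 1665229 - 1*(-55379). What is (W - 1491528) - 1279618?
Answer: -1050538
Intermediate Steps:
W = 1720608 (W = 1665229 + 55379 = 1720608)
(W - 1491528) - 1279618 = (1720608 - 1491528) - 1279618 = 229080 - 1279618 = -1050538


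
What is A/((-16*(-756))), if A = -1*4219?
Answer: -4219/12096 ≈ -0.34879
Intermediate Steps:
A = -4219
A/((-16*(-756))) = -4219/((-16*(-756))) = -4219/12096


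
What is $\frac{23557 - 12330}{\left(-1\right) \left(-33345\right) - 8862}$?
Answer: $\frac{11227}{24483} \approx 0.45856$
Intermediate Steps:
$\frac{23557 - 12330}{\left(-1\right) \left(-33345\right) - 8862} = \frac{11227}{33345 - 8862} = \frac{11227}{24483}$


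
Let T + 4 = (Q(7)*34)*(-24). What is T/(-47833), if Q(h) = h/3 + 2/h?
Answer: 14988/334831 ≈ 0.044763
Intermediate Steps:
Q(h) = 2/h + h/3 (Q(h) = h*(⅓) + 2/h = h/3 + 2/h = 2/h + h/3)
T = -14988/7 (T = -4 + ((2/7 + (⅓)*7)*34)*(-24) = -4 + ((2*(⅐) + 7/3)*34)*(-24) = -4 + ((2/7 + 7/3)*34)*(-24) = -4 + ((55/21)*34)*(-24) = -4 + (1870/21)*(-24) = -4 - 14960/7 = -14988/7 ≈ -2141.1)
T/(-47833) = -14988/7/(-47833) = -14988/7*(-1/47833) = 14988/334831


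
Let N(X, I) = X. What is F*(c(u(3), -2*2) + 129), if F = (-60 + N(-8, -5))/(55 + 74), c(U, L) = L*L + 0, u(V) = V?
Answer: -9860/129 ≈ -76.434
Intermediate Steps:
c(U, L) = L² (c(U, L) = L² + 0 = L²)
F = -68/129 (F = (-60 - 8)/(55 + 74) = -68/129 ≈ -0.52713)
F*(c(u(3), -2*2) + 129) = -68*((-2*2)² + 129)/129 = -68*((-4)² + 129)/129 = -68*(16 + 129)/129 = -68/129*145 = -9860/129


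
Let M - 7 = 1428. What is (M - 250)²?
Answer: 1404225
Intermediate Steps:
M = 1435 (M = 7 + 1428 = 1435)
(M - 250)² = (1435 - 250)² = 1185² = 1404225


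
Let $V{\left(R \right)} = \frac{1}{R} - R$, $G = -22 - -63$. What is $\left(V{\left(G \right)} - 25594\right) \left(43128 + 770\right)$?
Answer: $- \frac{46138290532}{41} \approx -1.1253 \cdot 10^{9}$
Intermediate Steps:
$G = 41$ ($G = -22 + 63 = 41$)
$\left(V{\left(G \right)} - 25594\right) \left(43128 + 770\right) = \left(\left(\frac{1}{41} - 41\right) - 25594\right) \left(43128 + 770\right) = \left(\left(\frac{1}{41} - 41\right) - 25594\right) 43898 = \left(- \frac{1680}{41} - 25594\right) 43898 = \left(- \frac{1051034}{41}\right) 43898 = - \frac{46138290532}{41}$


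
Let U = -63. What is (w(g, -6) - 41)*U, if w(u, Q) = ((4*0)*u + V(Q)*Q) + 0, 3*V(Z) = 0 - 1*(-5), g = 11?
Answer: 3213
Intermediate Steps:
V(Z) = 5/3 (V(Z) = (0 - 1*(-5))/3 = (0 + 5)/3 = (⅓)*5 = 5/3)
w(u, Q) = 5*Q/3 (w(u, Q) = ((4*0)*u + 5*Q/3) + 0 = (0*u + 5*Q/3) + 0 = (0 + 5*Q/3) + 0 = 5*Q/3 + 0 = 5*Q/3)
(w(g, -6) - 41)*U = ((5/3)*(-6) - 41)*(-63) = (-10 - 41)*(-63) = -51*(-63) = 3213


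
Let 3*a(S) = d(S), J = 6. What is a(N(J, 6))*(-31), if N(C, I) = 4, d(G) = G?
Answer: -124/3 ≈ -41.333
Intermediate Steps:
a(S) = S/3
a(N(J, 6))*(-31) = ((⅓)*4)*(-31) = (4/3)*(-31) = -124/3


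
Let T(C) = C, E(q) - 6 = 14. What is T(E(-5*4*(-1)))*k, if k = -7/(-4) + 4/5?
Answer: 51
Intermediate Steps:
E(q) = 20 (E(q) = 6 + 14 = 20)
k = 51/20 (k = -7*(-¼) + 4*(⅕) = 7/4 + ⅘ = 51/20 ≈ 2.5500)
T(E(-5*4*(-1)))*k = 20*(51/20) = 51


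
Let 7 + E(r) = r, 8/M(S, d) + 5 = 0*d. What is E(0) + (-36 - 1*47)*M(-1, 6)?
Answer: 629/5 ≈ 125.80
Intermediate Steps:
M(S, d) = -8/5 (M(S, d) = 8/(-5 + 0*d) = 8/(-5 + 0) = 8/(-5) = 8*(-⅕) = -8/5)
E(r) = -7 + r
E(0) + (-36 - 1*47)*M(-1, 6) = (-7 + 0) + (-36 - 1*47)*(-8/5) = -7 + (-36 - 47)*(-8/5) = -7 - 83*(-8/5) = -7 + 664/5 = 629/5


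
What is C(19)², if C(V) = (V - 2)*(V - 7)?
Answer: 41616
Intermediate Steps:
C(V) = (-7 + V)*(-2 + V) (C(V) = (-2 + V)*(-7 + V) = (-7 + V)*(-2 + V))
C(19)² = (14 + 19² - 9*19)² = (14 + 361 - 171)² = 204² = 41616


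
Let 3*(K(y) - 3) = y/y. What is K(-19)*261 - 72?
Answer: 798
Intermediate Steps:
K(y) = 10/3 (K(y) = 3 + (y/y)/3 = 3 + (⅓)*1 = 3 + ⅓ = 10/3)
K(-19)*261 - 72 = (10/3)*261 - 72 = 870 - 72 = 798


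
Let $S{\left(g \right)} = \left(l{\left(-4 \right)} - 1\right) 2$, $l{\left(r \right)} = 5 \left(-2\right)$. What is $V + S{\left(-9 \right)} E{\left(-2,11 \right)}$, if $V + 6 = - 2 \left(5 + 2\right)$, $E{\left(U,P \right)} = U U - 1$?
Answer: $-86$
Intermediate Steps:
$l{\left(r \right)} = -10$
$S{\left(g \right)} = -22$ ($S{\left(g \right)} = \left(-10 - 1\right) 2 = \left(-11\right) 2 = -22$)
$E{\left(U,P \right)} = -1 + U^{2}$ ($E{\left(U,P \right)} = U^{2} - 1 = -1 + U^{2}$)
$V = -20$ ($V = -6 - 2 \left(5 + 2\right) = -6 - 14 = -20$)
$V + S{\left(-9 \right)} E{\left(-2,11 \right)} = -20 - 22 \left(-1 + \left(-2\right)^{2}\right) = -20 - 22 \left(-1 + 4\right) = -20 - 66 = -86$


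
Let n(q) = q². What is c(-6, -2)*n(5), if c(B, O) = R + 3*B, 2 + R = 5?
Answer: -375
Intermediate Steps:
R = 3 (R = -2 + 5 = 3)
c(B, O) = 3 + 3*B
c(-6, -2)*n(5) = (3 + 3*(-6))*5² = (3 - 18)*25 = -15*25 = -375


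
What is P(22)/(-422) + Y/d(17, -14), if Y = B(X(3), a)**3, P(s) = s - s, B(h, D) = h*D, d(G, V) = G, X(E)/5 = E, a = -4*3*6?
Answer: -1259712000/17 ≈ -7.4101e+7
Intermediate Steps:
a = -72 (a = -12*6 = -72)
X(E) = 5*E
B(h, D) = D*h
P(s) = 0
Y = -1259712000 (Y = (-360*3)**3 = (-72*15)**3 = (-1080)**3 = -1259712000)
P(22)/(-422) + Y/d(17, -14) = 0/(-422) - 1259712000/17 = 0*(-1/422) - 1259712000*1/17 = 0 - 1259712000/17 = -1259712000/17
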